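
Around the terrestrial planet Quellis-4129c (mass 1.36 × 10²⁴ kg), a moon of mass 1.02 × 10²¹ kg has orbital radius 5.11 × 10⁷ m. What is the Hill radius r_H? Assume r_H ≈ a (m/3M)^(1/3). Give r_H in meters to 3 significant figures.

r_H ≈ a (m/3M)^(1/3)
    = (5.11 × 10⁷) × (1.02 × 10²¹ / (3 × 1.36 × 10²⁴))^(1/3)
    = 3.22 × 10⁶ m

3.22 × 10⁶ m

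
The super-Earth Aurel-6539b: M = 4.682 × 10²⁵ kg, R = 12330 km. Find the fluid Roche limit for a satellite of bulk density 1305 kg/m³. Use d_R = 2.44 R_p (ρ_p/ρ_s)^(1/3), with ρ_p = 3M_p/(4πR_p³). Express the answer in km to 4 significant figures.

49920 km

ρ_p = 3M_p/(4πR_p³) = 3 × (4.682 × 10²⁵) / (4π × (1.233 × 10⁷ m)³) = 5963 kg/m³
d_R = 2.44 × 12330 km × (5963/1305)^(1/3)
    = 49920 km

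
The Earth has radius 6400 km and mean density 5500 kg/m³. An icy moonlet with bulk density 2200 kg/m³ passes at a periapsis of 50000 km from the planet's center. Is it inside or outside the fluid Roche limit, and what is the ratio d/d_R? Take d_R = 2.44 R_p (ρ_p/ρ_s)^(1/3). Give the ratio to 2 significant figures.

d_R = 2.44 × (6400 km) × (5500/2200)^(1/3) = 21190 km
d/d_R = (50000) / (21190) = 2.4
Since d/d_R > 1, the body is outside the Roche limit.

outside; d/d_R ≈ 2.4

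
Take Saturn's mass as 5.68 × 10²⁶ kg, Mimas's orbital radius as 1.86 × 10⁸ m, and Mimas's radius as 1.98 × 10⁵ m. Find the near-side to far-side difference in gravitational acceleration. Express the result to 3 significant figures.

The field gradient is 2GM/d³; across the full diameter 2r the difference is 4GMr/d³.
Δa = 4GMr/d³
   = 4 × (6.674 × 10⁻¹¹) × (5.68 × 10²⁶) × (1.98 × 10⁵) / (1.86 × 10⁸)³
   = 4.67 × 10⁻³ m/s²

4.67 × 10⁻³ m/s²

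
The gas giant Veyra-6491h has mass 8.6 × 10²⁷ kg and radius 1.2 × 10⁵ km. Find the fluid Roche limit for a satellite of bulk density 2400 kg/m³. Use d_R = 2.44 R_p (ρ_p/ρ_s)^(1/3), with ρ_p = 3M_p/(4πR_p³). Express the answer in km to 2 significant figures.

2.3 × 10⁵ km

ρ_p = 3M_p/(4πR_p³) = 3 × (8.6 × 10²⁷) / (4π × (1.2 × 10⁸ m)³) = 1200 kg/m³
d_R = 2.44 × 1.2 × 10⁵ km × (1200/2400)^(1/3)
    = 2.3 × 10⁵ km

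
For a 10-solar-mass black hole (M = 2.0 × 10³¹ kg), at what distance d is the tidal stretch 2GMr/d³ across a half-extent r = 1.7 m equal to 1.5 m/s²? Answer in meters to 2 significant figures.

2GMr/d³ = a_tidal  ⇒  d = (2GMr / a_tidal)^(1/3)
d = (2 × 6.674×10⁻¹¹ × (2.0 × 10³¹) × (1.7) / (1.5))^(1/3)
  = 1.4 × 10⁷ m

1.4 × 10⁷ m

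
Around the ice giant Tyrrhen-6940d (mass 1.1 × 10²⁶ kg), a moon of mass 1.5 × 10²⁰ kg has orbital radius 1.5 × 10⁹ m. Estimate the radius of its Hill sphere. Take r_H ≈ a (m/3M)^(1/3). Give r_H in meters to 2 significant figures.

1.2 × 10⁷ m

r_H ≈ a (m/3M)^(1/3)
    = (1.5 × 10⁹) × (1.5 × 10²⁰ / (3 × 1.1 × 10²⁶))^(1/3)
    = 1.2 × 10⁷ m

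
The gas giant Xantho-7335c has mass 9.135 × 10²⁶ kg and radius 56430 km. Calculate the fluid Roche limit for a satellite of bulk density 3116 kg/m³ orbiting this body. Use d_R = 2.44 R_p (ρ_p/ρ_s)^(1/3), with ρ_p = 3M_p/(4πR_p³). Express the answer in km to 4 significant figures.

1.006 × 10⁵ km

ρ_p = 3M_p/(4πR_p³) = 3 × (9.135 × 10²⁶) / (4π × (5.643 × 10⁷ m)³) = 1214 kg/m³
d_R = 2.44 × 56430 km × (1214/3116)^(1/3)
    = 1.006 × 10⁵ km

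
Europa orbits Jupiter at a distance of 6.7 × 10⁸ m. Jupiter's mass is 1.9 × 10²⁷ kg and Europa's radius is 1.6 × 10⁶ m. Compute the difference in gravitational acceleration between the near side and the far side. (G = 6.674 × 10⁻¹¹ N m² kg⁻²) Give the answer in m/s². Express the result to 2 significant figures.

2.7 × 10⁻³ m/s²

Δg = 4GMr/d³
   = 4 × (6.674 × 10⁻¹¹) × (1.9 × 10²⁷) × (1.6 × 10⁶) / (6.7 × 10⁸)³
   = 2.7 × 10⁻³ m/s²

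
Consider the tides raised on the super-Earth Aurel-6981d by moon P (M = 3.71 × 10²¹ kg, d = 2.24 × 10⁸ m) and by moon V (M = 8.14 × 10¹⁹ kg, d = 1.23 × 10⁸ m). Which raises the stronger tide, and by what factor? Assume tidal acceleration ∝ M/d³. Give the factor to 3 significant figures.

Moon P, by a factor of ≈ 7.55

Tidal acceleration ∝ M/d³, so compare M/d³ for each.
Moon P: (3.71 × 10²¹) / (2.24 × 10⁸)³ = 3.301 × 10⁻⁴
Moon V: (8.14 × 10¹⁹) / (1.23 × 10⁸)³ = 4.374 × 10⁻⁵
Ratio (larger/smaller) = 7.55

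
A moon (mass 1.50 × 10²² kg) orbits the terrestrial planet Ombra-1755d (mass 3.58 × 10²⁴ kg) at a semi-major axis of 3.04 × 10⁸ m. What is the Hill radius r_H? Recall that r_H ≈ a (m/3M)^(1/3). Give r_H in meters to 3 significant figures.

3.40 × 10⁷ m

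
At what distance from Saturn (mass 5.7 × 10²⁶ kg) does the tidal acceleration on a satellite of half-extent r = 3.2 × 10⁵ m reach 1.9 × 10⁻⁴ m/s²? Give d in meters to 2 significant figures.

2GMr/d³ = a_tidal  ⇒  d = (2GMr / a_tidal)^(1/3)
d = (2 × 6.674×10⁻¹¹ × (5.7 × 10²⁶) × (3.2 × 10⁵) / (1.9 × 10⁻⁴))^(1/3)
  = 5.0 × 10⁸ m

5.0 × 10⁸ m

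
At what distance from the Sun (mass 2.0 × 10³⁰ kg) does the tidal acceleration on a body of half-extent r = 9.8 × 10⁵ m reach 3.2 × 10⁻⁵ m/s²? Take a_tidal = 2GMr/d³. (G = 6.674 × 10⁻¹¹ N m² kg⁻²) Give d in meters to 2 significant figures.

2.0 × 10¹⁰ m

2GMr/d³ = a_tidal  ⇒  d = (2GMr / a_tidal)^(1/3)
d = (2 × 6.674×10⁻¹¹ × (2.0 × 10³⁰) × (9.8 × 10⁵) / (3.2 × 10⁻⁵))^(1/3)
  = 2.0 × 10¹⁰ m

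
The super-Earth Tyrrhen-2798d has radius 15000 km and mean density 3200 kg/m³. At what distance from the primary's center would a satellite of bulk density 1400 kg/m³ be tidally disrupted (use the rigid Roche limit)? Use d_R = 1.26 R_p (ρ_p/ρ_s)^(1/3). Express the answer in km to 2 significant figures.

25000 km

d_R = 1.26 × 15000 km × (3200/1400)^(1/3)
    = 25000 km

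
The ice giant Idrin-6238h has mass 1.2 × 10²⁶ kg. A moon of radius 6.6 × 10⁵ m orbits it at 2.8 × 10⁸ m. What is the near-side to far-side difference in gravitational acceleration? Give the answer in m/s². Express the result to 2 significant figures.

9.6 × 10⁻⁴ m/s²

Δa = 4GMr/d³
   = 4 × (6.674 × 10⁻¹¹) × (1.2 × 10²⁶) × (6.6 × 10⁵) / (2.8 × 10⁸)³
   = 9.6 × 10⁻⁴ m/s²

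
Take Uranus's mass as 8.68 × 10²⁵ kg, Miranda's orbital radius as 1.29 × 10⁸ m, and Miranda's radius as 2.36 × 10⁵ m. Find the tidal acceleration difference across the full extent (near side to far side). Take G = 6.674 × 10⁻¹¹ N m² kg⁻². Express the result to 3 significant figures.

a_tidal = 4GMr/d³
        = 4 × (6.674 × 10⁻¹¹) × (8.68 × 10²⁵) × (2.36 × 10⁵) / (1.29 × 10⁸)³
        = 2.55 × 10⁻³ m/s²

2.55 × 10⁻³ m/s²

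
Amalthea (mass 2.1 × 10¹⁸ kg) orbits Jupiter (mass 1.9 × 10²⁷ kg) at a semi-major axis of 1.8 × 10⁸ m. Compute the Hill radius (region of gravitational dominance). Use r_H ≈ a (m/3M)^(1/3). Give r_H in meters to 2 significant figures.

1.3 × 10⁵ m

r_H ≈ a (m/3M)^(1/3)
    = (1.8 × 10⁸) × (2.1 × 10¹⁸ / (3 × 1.9 × 10²⁷))^(1/3)
    = 1.3 × 10⁵ m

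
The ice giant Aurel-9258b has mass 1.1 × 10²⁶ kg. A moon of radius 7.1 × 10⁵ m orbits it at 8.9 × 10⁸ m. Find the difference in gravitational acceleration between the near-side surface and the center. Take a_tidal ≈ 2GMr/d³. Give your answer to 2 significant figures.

1.5 × 10⁻⁵ m/s²

Δg = 2GMr/d³
   = 2 × (6.674 × 10⁻¹¹) × (1.1 × 10²⁶) × (7.1 × 10⁵) / (8.9 × 10⁸)³
   = 1.5 × 10⁻⁵ m/s²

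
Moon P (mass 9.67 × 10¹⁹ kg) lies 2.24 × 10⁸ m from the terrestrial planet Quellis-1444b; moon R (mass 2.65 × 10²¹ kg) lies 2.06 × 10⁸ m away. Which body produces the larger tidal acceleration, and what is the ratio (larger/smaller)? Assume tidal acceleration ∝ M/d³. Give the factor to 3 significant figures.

Moon R, by a factor of ≈ 35.2

The tide-raising term goes as M/d³ (the gradient of a 1/d² field).
Moon P: (9.67 × 10¹⁹) / (2.24 × 10⁸)³ = 8.604 × 10⁻⁶
Moon R: (2.65 × 10²¹) / (2.06 × 10⁸)³ = 3.031 × 10⁻⁴
Ratio (larger/smaller) = 35.2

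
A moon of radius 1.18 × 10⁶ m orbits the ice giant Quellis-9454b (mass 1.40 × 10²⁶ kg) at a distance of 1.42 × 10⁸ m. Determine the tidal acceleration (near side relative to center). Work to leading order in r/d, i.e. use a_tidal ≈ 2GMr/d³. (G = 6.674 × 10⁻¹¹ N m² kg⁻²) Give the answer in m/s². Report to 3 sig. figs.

a_tidal = 2GMr/d³
        = 2 × (6.674 × 10⁻¹¹) × (1.40 × 10²⁶) × (1.18 × 10⁶) / (1.42 × 10⁸)³
        = 7.70 × 10⁻³ m/s²

7.70 × 10⁻³ m/s²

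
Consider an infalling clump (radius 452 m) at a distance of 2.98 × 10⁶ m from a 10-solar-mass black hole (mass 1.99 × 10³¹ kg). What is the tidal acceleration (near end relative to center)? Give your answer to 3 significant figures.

Δa = 2GMr/d³
   = 2 × (6.674 × 10⁻¹¹) × (1.99 × 10³¹) × (452) / (2.98 × 10⁶)³
   = 4.54 × 10⁴ m/s²

4.54 × 10⁴ m/s²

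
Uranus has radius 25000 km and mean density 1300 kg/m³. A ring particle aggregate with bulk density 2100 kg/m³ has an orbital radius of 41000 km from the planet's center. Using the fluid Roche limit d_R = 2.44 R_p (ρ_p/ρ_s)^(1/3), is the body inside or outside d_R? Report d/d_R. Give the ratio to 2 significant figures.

inside; d/d_R ≈ 0.79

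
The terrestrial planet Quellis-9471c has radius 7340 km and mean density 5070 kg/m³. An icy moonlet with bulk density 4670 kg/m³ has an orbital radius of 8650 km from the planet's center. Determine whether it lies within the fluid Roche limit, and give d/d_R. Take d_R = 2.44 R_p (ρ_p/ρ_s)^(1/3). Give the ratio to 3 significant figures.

inside; d/d_R ≈ 0.470

d_R = 2.44 × (7340 km) × (5070/4670)^(1/3) = 18410 km
d/d_R = (8650) / (18410) = 0.470
Since d/d_R < 1, the body is inside the Roche limit.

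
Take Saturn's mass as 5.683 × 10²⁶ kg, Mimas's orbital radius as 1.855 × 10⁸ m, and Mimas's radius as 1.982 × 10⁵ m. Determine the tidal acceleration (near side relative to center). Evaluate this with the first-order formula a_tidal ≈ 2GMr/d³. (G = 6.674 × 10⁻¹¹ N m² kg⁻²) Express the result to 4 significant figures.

2.355 × 10⁻³ m/s²

Differencing GM/(d−r)² and GM/d² to first order in r/d gives 2GMr/d³.
a_tidal = 2GMr/d³
        = 2 × (6.674 × 10⁻¹¹) × (5.683 × 10²⁶) × (1.982 × 10⁵) / (1.855 × 10⁸)³
        = 2.355 × 10⁻³ m/s²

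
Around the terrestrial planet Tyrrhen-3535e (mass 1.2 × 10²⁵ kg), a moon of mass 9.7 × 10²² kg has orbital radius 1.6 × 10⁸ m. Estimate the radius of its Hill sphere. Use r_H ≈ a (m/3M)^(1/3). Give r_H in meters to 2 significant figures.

2.2 × 10⁷ m

r_H ≈ a (m/3M)^(1/3)
    = (1.6 × 10⁸) × (9.7 × 10²² / (3 × 1.2 × 10²⁵))^(1/3)
    = 2.2 × 10⁷ m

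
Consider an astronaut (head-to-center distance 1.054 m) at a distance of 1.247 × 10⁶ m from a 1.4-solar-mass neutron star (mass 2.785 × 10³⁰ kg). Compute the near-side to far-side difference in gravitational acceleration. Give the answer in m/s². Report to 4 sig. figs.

a_tidal = 4GMr/d³
        = 4 × (6.674 × 10⁻¹¹) × (2.785 × 10³⁰) × (1.054) / (1.247 × 10⁶)³
        = 4.041 × 10² m/s²

4.041 × 10² m/s²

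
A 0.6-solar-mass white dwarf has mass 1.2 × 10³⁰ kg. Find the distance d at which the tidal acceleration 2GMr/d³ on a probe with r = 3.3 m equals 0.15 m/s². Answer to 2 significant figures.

1.5 × 10⁷ m

2GMr/d³ = a_tidal  ⇒  d = (2GMr / a_tidal)^(1/3)
d = (2 × 6.674×10⁻¹¹ × (1.2 × 10³⁰) × (3.3) / (0.15))^(1/3)
  = 1.5 × 10⁷ m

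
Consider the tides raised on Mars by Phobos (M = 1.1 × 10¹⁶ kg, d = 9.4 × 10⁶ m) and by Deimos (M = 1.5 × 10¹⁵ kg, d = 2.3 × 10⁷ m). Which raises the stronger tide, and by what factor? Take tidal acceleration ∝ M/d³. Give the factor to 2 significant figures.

The tide-raising term goes as M/d³ (the gradient of a 1/d² field).
Phobos: (1.1 × 10¹⁶) / (9.4 × 10⁶)³ = 1.324 × 10⁻⁵
Deimos: (1.5 × 10¹⁵) / (2.3 × 10⁷)³ = 1.233 × 10⁻⁷
Ratio (larger/smaller) = 110

Phobos, by a factor of ≈ 110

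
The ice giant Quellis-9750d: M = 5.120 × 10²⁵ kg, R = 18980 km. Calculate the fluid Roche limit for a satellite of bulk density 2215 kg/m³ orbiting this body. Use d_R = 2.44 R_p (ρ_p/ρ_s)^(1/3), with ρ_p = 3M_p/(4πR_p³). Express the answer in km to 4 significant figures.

ρ_p = 3M_p/(4πR_p³) = 3 × (5.120 × 10²⁵) / (4π × (1.898 × 10⁷ m)³) = 1788 kg/m³
d_R = 2.44 × 18980 km × (1788/2215)^(1/3)
    = 43120 km

43120 km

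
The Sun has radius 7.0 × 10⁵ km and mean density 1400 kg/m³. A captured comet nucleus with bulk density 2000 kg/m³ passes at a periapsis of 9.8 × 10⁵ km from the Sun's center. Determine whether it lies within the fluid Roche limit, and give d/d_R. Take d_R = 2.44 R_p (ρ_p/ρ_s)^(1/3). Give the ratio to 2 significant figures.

d_R = 2.44 × (7.0 × 10⁵ km) × (1400/2000)^(1/3) = 1.517 × 10⁶ km
d/d_R = (9.8 × 10⁵) / (1.517 × 10⁶) = 0.65
Since d/d_R < 1, the body is inside the Roche limit.

inside; d/d_R ≈ 0.65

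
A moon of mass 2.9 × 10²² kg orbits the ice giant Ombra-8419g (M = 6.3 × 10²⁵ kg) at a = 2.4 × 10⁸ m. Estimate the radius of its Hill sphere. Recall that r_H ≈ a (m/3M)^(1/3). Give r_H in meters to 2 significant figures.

r_H ≈ a (m/3M)^(1/3)
    = (2.4 × 10⁸) × (2.9 × 10²² / (3 × 6.3 × 10²⁵))^(1/3)
    = 1.3 × 10⁷ m

1.3 × 10⁷ m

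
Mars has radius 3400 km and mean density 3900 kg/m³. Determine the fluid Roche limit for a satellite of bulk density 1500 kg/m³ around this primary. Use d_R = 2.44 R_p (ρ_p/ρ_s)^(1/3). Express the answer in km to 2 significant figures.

11000 km

d_R = 2.44 × 3400 km × (3900/1500)^(1/3)
    = 11000 km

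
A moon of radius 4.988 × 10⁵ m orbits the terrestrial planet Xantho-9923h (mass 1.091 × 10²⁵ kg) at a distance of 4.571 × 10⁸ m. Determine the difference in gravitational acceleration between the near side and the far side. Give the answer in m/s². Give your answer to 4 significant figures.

1.521 × 10⁻⁵ m/s²

Δa = 4GMr/d³
   = 4 × (6.674 × 10⁻¹¹) × (1.091 × 10²⁵) × (4.988 × 10⁵) / (4.571 × 10⁸)³
   = 1.521 × 10⁻⁵ m/s²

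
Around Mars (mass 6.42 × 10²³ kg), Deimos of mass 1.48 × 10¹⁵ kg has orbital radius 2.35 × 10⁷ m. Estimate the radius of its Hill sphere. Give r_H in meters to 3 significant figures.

2.15 × 10⁴ m

r_H ≈ a (m/3M)^(1/3)
    = (2.35 × 10⁷) × (1.48 × 10¹⁵ / (3 × 6.42 × 10²³))^(1/3)
    = 2.15 × 10⁴ m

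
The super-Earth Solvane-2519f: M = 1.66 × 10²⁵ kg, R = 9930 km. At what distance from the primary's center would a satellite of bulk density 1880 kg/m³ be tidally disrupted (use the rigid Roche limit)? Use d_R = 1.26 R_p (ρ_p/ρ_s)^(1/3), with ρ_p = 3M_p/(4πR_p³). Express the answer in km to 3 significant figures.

16200 km

ρ_p = 3M_p/(4πR_p³) = 3 × (1.66 × 10²⁵) / (4π × (9.93 × 10⁶ m)³) = 4050 kg/m³
d_R = 1.26 × 9930 km × (4050/1880)^(1/3)
    = 16200 km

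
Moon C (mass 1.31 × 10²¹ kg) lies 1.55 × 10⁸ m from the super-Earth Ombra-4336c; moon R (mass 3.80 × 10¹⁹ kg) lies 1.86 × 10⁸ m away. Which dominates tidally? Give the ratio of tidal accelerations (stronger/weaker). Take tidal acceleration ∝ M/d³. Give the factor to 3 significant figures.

Moon C, by a factor of ≈ 59.6

Tidal acceleration ∝ M/d³, so compare M/d³ for each.
Moon C: (1.31 × 10²¹) / (1.55 × 10⁸)³ = 3.518 × 10⁻⁴
Moon R: (3.80 × 10¹⁹) / (1.86 × 10⁸)³ = 5.905 × 10⁻⁶
Ratio (larger/smaller) = 59.6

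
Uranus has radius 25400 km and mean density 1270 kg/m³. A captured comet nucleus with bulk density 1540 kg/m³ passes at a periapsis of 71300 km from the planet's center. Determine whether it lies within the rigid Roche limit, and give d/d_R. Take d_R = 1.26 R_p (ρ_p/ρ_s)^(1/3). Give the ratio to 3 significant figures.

outside; d/d_R ≈ 2.38

d_R = 1.26 × (25400 km) × (1270/1540)^(1/3) = 30010 km
d/d_R = (71300) / (30010) = 2.38
Since d/d_R > 1, the body is outside the Roche limit.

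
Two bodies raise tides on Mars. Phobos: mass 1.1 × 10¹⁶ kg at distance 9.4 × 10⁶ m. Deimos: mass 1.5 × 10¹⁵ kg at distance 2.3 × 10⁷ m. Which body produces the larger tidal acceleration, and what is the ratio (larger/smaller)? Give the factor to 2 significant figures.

Phobos, by a factor of ≈ 110

Tidal acceleration ∝ M/d³, so compare M/d³ for each.
Phobos: (1.1 × 10¹⁶) / (9.4 × 10⁶)³ = 1.324 × 10⁻⁵
Deimos: (1.5 × 10¹⁵) / (2.3 × 10⁷)³ = 1.233 × 10⁻⁷
Ratio (larger/smaller) = 110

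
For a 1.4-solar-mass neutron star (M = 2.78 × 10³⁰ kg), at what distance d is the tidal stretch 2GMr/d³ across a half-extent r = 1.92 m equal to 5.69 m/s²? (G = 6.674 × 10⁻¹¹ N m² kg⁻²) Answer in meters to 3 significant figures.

5.00 × 10⁶ m

2GMr/d³ = a_tidal  ⇒  d = (2GMr / a_tidal)^(1/3)
d = (2 × 6.674×10⁻¹¹ × (2.78 × 10³⁰) × (1.92) / (5.69))^(1/3)
  = 5.00 × 10⁶ m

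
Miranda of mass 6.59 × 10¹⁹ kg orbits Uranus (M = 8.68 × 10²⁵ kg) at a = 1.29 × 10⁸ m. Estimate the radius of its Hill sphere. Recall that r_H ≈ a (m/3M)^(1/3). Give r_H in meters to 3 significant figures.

r_H ≈ a (m/3M)^(1/3)
    = (1.29 × 10⁸) × (6.59 × 10¹⁹ / (3 × 8.68 × 10²⁵))^(1/3)
    = 8.16 × 10⁵ m

8.16 × 10⁵ m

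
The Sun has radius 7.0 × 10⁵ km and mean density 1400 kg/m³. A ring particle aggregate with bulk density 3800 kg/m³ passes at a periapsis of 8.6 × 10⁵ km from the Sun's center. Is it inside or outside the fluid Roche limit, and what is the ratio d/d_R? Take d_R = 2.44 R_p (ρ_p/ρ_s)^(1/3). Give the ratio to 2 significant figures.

d_R = 2.44 × (7.0 × 10⁵ km) × (1400/3800)^(1/3) = 1.224 × 10⁶ km
d/d_R = (8.6 × 10⁵) / (1.224 × 10⁶) = 0.70
Since d/d_R < 1, the body is inside the Roche limit.

inside; d/d_R ≈ 0.70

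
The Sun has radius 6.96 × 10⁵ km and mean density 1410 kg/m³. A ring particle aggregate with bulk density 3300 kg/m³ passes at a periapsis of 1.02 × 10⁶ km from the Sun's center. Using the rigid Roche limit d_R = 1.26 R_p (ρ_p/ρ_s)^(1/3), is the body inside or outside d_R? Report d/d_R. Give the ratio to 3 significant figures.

outside; d/d_R ≈ 1.54

d_R = 1.26 × (6.96 × 10⁵ km) × (1410/3300)^(1/3) = 6.605 × 10⁵ km
d/d_R = (1.02 × 10⁶) / (6.605 × 10⁵) = 1.54
Since d/d_R > 1, the body is outside the Roche limit.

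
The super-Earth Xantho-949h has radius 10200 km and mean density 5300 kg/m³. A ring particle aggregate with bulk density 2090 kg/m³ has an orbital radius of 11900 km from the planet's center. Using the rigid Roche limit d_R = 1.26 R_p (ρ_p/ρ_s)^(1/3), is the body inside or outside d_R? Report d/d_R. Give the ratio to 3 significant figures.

inside; d/d_R ≈ 0.679

d_R = 1.26 × (10200 km) × (5300/2090)^(1/3) = 17530 km
d/d_R = (11900) / (17530) = 0.679
Since d/d_R < 1, the body is inside the Roche limit.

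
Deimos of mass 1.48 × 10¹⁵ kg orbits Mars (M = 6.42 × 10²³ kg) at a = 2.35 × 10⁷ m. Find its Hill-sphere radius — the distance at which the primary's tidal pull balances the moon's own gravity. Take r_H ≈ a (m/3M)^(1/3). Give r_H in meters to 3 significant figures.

2.15 × 10⁴ m

r_H ≈ a (m/3M)^(1/3)
    = (2.35 × 10⁷) × (1.48 × 10¹⁵ / (3 × 6.42 × 10²³))^(1/3)
    = 2.15 × 10⁴ m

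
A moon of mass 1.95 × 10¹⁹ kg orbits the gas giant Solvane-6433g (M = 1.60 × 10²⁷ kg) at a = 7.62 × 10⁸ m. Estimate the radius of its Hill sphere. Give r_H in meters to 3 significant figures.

1.22 × 10⁶ m

r_H ≈ a (m/3M)^(1/3)
    = (7.62 × 10⁸) × (1.95 × 10¹⁹ / (3 × 1.60 × 10²⁷))^(1/3)
    = 1.22 × 10⁶ m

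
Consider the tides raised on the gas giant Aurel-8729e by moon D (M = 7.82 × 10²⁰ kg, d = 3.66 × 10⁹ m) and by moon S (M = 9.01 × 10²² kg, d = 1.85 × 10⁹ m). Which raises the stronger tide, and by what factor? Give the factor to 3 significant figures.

Moon S, by a factor of ≈ 892

The tide-raising term goes as M/d³ (the gradient of a 1/d² field).
Moon D: (7.82 × 10²⁰) / (3.66 × 10⁹)³ = 1.595 × 10⁻⁸
Moon S: (9.01 × 10²²) / (1.85 × 10⁹)³ = 1.423 × 10⁻⁵
Ratio (larger/smaller) = 892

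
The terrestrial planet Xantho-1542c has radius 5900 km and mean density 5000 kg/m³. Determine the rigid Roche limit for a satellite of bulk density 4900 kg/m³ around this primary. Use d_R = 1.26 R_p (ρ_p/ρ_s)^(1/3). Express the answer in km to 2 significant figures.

d_R = 1.26 × 5900 km × (5000/4900)^(1/3)
    = 7500 km

7500 km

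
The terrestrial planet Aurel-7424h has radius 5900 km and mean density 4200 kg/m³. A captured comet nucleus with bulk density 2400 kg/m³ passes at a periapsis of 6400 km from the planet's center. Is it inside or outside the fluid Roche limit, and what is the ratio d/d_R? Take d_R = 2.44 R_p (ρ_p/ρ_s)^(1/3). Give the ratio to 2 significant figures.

d_R = 2.44 × (5900 km) × (4200/2400)^(1/3) = 17350 km
d/d_R = (6400) / (17350) = 0.37
Since d/d_R < 1, the body is inside the Roche limit.

inside; d/d_R ≈ 0.37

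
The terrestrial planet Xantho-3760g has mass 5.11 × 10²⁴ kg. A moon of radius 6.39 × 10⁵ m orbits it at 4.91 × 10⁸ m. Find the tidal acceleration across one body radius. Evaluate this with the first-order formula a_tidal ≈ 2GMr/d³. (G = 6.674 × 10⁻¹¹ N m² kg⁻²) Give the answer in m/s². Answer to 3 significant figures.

a_tidal = 2GMr/d³
        = 2 × (6.674 × 10⁻¹¹) × (5.11 × 10²⁴) × (6.39 × 10⁵) / (4.91 × 10⁸)³
        = 3.68 × 10⁻⁶ m/s²

3.68 × 10⁻⁶ m/s²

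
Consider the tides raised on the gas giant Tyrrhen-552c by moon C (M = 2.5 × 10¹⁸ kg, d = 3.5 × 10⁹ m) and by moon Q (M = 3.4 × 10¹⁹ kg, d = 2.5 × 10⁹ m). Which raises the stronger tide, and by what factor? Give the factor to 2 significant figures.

Tidal acceleration ∝ M/d³, so compare M/d³ for each.
Moon C: (2.5 × 10¹⁸) / (3.5 × 10⁹)³ = 5.831 × 10⁻¹¹
Moon Q: (3.4 × 10¹⁹) / (2.5 × 10⁹)³ = 2.176 × 10⁻⁹
Ratio (larger/smaller) = 37

Moon Q, by a factor of ≈ 37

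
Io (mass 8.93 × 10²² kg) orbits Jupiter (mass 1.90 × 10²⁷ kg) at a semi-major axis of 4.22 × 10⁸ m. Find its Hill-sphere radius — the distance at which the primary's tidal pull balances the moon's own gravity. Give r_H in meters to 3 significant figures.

r_H ≈ a (m/3M)^(1/3)
    = (4.22 × 10⁸) × (8.93 × 10²² / (3 × 1.90 × 10²⁷))^(1/3)
    = 1.06 × 10⁷ m

1.06 × 10⁷ m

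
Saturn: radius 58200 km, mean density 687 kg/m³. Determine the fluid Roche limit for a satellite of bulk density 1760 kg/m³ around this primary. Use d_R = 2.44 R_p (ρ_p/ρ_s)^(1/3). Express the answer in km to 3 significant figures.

d_R = 2.44 × 58200 km × (687/1760)^(1/3)
    = 1.04 × 10⁵ km

1.04 × 10⁵ km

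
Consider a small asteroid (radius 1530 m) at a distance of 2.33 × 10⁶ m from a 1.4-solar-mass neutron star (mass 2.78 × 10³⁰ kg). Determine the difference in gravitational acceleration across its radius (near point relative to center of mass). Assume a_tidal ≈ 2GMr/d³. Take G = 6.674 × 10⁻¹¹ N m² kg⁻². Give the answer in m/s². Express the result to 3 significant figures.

Δa = 2GMr/d³
   = 2 × (6.674 × 10⁻¹¹) × (2.78 × 10³⁰) × (1530) / (2.33 × 10⁶)³
   = 4.49 × 10⁴ m/s²

4.49 × 10⁴ m/s²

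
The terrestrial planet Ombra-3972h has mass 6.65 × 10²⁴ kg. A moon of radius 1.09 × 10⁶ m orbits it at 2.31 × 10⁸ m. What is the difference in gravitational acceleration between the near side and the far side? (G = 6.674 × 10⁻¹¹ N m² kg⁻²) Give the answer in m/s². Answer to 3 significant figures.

1.57 × 10⁻⁴ m/s²

The field gradient is 2GM/d³; across the full diameter 2r the difference is 4GMr/d³.
Δg = 4GMr/d³
   = 4 × (6.674 × 10⁻¹¹) × (6.65 × 10²⁴) × (1.09 × 10⁶) / (2.31 × 10⁸)³
   = 1.57 × 10⁻⁴ m/s²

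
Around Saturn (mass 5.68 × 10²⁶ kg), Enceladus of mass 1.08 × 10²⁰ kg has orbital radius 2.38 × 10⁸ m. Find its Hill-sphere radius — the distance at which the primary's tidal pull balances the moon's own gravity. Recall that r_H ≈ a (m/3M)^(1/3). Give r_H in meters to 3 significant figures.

9.49 × 10⁵ m

r_H ≈ a (m/3M)^(1/3)
    = (2.38 × 10⁸) × (1.08 × 10²⁰ / (3 × 5.68 × 10²⁶))^(1/3)
    = 9.49 × 10⁵ m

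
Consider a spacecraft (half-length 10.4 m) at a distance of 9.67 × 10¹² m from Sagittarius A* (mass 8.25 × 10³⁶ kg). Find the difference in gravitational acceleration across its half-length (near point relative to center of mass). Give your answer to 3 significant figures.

1.27 × 10⁻¹¹ m/s²

Δg = 2GMr/d³
   = 2 × (6.674 × 10⁻¹¹) × (8.25 × 10³⁶) × (10.4) / (9.67 × 10¹²)³
   = 1.27 × 10⁻¹¹ m/s²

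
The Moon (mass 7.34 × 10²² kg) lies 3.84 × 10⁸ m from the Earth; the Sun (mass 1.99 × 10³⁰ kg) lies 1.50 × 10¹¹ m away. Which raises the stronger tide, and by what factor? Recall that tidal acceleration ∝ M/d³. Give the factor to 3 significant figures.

The Moon, by a factor of ≈ 2.20

Tidal stretch scales as M/d³; compute that for each body.
The Moon: (7.34 × 10²²) / (3.84 × 10⁸)³ = 1.296 × 10⁻³
The Sun: (1.99 × 10³⁰) / (1.50 × 10¹¹)³ = 5.896 × 10⁻⁴
Ratio (larger/smaller) = 2.20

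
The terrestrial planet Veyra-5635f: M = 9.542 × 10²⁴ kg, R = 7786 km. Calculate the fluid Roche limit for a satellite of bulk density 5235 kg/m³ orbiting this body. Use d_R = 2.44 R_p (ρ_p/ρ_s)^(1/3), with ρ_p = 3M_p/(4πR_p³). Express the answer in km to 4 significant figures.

18490 km

ρ_p = 3M_p/(4πR_p³) = 3 × (9.542 × 10²⁴) / (4π × (7.786 × 10⁶ m)³) = 4826 kg/m³
d_R = 2.44 × 7786 km × (4826/5235)^(1/3)
    = 18490 km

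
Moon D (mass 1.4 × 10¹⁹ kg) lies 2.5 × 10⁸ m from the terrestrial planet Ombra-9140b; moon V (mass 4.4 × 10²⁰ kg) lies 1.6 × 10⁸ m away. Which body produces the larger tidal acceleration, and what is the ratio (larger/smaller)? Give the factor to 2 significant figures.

Compare M/d³ for the two perturbers:
Moon D: (1.4 × 10¹⁹) / (2.5 × 10⁸)³ = 8.960 × 10⁻⁷
Moon V: (4.4 × 10²⁰) / (1.6 × 10⁸)³ = 1.074 × 10⁻⁴
Ratio (larger/smaller) = 120

Moon V, by a factor of ≈ 120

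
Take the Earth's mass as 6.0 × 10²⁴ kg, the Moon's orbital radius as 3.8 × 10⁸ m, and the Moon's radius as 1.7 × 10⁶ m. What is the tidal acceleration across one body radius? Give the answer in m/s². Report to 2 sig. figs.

a_tidal = 2GMr/d³
        = 2 × (6.674 × 10⁻¹¹) × (6.0 × 10²⁴) × (1.7 × 10⁶) / (3.8 × 10⁸)³
        = 2.5 × 10⁻⁵ m/s²

2.5 × 10⁻⁵ m/s²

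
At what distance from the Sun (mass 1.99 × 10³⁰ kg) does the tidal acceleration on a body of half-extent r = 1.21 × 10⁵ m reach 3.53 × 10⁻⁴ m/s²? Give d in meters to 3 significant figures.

2GMr/d³ = a_tidal  ⇒  d = (2GMr / a_tidal)^(1/3)
d = (2 × 6.674×10⁻¹¹ × (1.99 × 10³⁰) × (1.21 × 10⁵) / (3.53 × 10⁻⁴))^(1/3)
  = 4.50 × 10⁹ m

4.50 × 10⁹ m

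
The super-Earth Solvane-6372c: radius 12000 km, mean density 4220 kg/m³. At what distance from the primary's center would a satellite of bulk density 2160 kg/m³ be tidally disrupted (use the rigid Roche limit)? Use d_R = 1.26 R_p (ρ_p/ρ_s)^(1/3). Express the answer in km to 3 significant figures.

d_R = 1.26 × 12000 km × (4220/2160)^(1/3)
    = 18900 km

18900 km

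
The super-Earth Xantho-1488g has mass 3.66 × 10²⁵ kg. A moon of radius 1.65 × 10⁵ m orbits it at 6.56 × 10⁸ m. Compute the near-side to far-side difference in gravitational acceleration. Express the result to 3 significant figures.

5.71 × 10⁻⁶ m/s²

a_tidal = 4GMr/d³
        = 4 × (6.674 × 10⁻¹¹) × (3.66 × 10²⁵) × (1.65 × 10⁵) / (6.56 × 10⁸)³
        = 5.71 × 10⁻⁶ m/s²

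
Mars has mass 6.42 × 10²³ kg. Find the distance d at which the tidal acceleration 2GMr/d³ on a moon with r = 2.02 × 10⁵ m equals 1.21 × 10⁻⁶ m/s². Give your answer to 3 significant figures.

2GMr/d³ = a_tidal  ⇒  d = (2GMr / a_tidal)^(1/3)
d = (2 × 6.674×10⁻¹¹ × (6.42 × 10²³) × (2.02 × 10⁵) / (1.21 × 10⁻⁶))^(1/3)
  = 2.43 × 10⁸ m

2.43 × 10⁸ m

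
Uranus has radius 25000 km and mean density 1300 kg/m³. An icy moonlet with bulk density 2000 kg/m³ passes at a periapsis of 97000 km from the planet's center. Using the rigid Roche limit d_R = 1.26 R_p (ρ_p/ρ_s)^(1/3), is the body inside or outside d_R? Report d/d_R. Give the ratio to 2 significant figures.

outside; d/d_R ≈ 3.6

d_R = 1.26 × (25000 km) × (1300/2000)^(1/3) = 27290 km
d/d_R = (97000) / (27290) = 3.6
Since d/d_R > 1, the body is outside the Roche limit.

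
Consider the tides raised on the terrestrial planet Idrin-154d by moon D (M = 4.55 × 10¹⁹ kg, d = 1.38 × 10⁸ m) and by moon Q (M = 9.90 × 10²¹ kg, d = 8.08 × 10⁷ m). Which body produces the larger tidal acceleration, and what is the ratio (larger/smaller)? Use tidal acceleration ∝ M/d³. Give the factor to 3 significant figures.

Moon Q, by a factor of ≈ 1080

Tidal acceleration ∝ M/d³, so compare M/d³ for each.
Moon D: (4.55 × 10¹⁹) / (1.38 × 10⁸)³ = 1.731 × 10⁻⁵
Moon Q: (9.90 × 10²¹) / (8.08 × 10⁷)³ = 1.877 × 10⁻²
Ratio (larger/smaller) = 1080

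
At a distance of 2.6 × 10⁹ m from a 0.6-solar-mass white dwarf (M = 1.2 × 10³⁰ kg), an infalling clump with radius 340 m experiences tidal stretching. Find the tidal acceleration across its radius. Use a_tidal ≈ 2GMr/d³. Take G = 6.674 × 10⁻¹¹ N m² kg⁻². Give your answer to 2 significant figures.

The tidal stretch is the gradient of GM/d² times the body's extent r, hence the 1/d³ dependence.
a_tidal = 2GMr/d³
        = 2 × (6.674 × 10⁻¹¹) × (1.2 × 10³⁰) × (340) / (2.6 × 10⁹)³
        = 3.1 × 10⁻⁶ m/s²

3.1 × 10⁻⁶ m/s²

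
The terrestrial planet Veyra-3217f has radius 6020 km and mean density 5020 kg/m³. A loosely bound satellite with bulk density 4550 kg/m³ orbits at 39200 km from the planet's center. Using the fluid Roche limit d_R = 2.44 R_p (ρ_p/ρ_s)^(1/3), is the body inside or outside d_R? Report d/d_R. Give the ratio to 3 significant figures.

d_R = 2.44 × (6020 km) × (5020/4550)^(1/3) = 15180 km
d/d_R = (39200) / (15180) = 2.58
Since d/d_R > 1, the body is outside the Roche limit.

outside; d/d_R ≈ 2.58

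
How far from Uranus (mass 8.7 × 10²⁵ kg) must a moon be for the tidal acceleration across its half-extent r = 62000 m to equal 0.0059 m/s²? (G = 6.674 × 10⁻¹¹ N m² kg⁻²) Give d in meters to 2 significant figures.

2GMr/d³ = a_tidal  ⇒  d = (2GMr / a_tidal)^(1/3)
d = (2 × 6.674×10⁻¹¹ × (8.7 × 10²⁵) × (62000) / (0.0059))^(1/3)
  = 5.0 × 10⁷ m

5.0 × 10⁷ m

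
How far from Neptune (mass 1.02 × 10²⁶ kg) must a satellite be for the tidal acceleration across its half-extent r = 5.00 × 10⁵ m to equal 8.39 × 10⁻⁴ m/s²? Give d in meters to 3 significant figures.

2GMr/d³ = a_tidal  ⇒  d = (2GMr / a_tidal)^(1/3)
d = (2 × 6.674×10⁻¹¹ × (1.02 × 10²⁶) × (5.00 × 10⁵) / (8.39 × 10⁻⁴))^(1/3)
  = 2.01 × 10⁸ m

2.01 × 10⁸ m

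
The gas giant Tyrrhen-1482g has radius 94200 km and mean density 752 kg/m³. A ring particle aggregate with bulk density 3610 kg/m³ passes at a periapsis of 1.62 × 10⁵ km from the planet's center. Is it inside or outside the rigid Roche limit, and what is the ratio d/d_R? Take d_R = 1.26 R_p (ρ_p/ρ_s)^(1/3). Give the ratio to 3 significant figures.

d_R = 1.26 × (94200 km) × (752/3610)^(1/3) = 70360 km
d/d_R = (1.62 × 10⁵) / (70360) = 2.30
Since d/d_R > 1, the body is outside the Roche limit.

outside; d/d_R ≈ 2.30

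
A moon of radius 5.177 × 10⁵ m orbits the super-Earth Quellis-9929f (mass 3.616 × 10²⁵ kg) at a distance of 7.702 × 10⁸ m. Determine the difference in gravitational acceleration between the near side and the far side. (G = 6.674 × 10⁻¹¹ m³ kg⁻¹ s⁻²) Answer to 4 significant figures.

Differencing GM/(d−r)² and GM/(d+r)² to first order in r/d gives 4GMr/d³.
Δa = 4GMr/d³
   = 4 × (6.674 × 10⁻¹¹) × (3.616 × 10²⁵) × (5.177 × 10⁵) / (7.702 × 10⁸)³
   = 1.094 × 10⁻⁵ m/s²

1.094 × 10⁻⁵ m/s²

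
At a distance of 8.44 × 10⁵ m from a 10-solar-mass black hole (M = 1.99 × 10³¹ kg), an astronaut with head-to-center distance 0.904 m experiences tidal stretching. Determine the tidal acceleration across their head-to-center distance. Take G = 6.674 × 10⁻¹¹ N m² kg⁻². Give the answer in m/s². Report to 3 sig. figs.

3.99 × 10³ m/s²

a_tidal = 2GMr/d³
        = 2 × (6.674 × 10⁻¹¹) × (1.99 × 10³¹) × (0.904) / (8.44 × 10⁵)³
        = 3.99 × 10³ m/s²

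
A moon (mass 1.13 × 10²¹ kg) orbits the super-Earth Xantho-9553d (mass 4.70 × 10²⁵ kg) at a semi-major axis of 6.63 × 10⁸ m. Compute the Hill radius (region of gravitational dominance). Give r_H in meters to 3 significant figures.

r_H ≈ a (m/3M)^(1/3)
    = (6.63 × 10⁸) × (1.13 × 10²¹ / (3 × 4.70 × 10²⁵))^(1/3)
    = 1.33 × 10⁷ m

1.33 × 10⁷ m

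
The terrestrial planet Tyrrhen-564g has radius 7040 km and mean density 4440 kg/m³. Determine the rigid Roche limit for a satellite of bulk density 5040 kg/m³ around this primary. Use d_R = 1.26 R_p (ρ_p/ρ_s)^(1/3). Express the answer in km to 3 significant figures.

8500 km

d_R = 1.26 × 7040 km × (4440/5040)^(1/3)
    = 8500 km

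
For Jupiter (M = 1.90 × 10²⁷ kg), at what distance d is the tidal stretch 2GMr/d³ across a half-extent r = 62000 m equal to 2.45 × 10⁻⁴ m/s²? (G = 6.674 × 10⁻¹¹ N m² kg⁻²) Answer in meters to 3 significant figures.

4.00 × 10⁸ m

2GMr/d³ = a_tidal  ⇒  d = (2GMr / a_tidal)^(1/3)
d = (2 × 6.674×10⁻¹¹ × (1.90 × 10²⁷) × (62000) / (2.45 × 10⁻⁴))^(1/3)
  = 4.00 × 10⁸ m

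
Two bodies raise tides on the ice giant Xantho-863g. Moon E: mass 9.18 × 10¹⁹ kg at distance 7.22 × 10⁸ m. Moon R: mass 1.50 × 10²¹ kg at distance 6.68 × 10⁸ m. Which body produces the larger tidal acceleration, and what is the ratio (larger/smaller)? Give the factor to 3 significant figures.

Moon R, by a factor of ≈ 20.6

The tide-raising term goes as M/d³ (the gradient of a 1/d² field).
Moon E: (9.18 × 10¹⁹) / (7.22 × 10⁸)³ = 2.439 × 10⁻⁷
Moon R: (1.50 × 10²¹) / (6.68 × 10⁸)³ = 5.032 × 10⁻⁶
Ratio (larger/smaller) = 20.6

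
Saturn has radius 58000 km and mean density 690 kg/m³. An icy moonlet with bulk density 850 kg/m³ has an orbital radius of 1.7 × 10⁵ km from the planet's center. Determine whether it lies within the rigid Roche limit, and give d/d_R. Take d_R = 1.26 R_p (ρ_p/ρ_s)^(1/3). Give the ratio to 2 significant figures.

outside; d/d_R ≈ 2.5

d_R = 1.26 × (58000 km) × (690/850)^(1/3) = 68170 km
d/d_R = (1.7 × 10⁵) / (68170) = 2.5
Since d/d_R > 1, the body is outside the Roche limit.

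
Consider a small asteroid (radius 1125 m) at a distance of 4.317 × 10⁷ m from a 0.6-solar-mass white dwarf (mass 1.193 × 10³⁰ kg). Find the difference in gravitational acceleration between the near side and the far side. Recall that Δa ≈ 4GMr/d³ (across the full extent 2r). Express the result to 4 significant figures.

Δa = 4GMr/d³
   = 4 × (6.674 × 10⁻¹¹) × (1.193 × 10³⁰) × (1125) / (4.317 × 10⁷)³
   = 4.453 m/s²

4.453 m/s²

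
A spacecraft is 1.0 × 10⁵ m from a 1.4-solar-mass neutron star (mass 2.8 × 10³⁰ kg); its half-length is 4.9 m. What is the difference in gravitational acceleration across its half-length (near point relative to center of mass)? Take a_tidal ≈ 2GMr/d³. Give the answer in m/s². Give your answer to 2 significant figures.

Since r ≪ d, expand the inverse-square field across one radius to get the leading 2GMr/d³ term.
Δg = 2GMr/d³
   = 2 × (6.674 × 10⁻¹¹) × (2.8 × 10³⁰) × (4.9) / (1.0 × 10⁵)³
   = 1.8 × 10⁶ m/s²

1.8 × 10⁶ m/s²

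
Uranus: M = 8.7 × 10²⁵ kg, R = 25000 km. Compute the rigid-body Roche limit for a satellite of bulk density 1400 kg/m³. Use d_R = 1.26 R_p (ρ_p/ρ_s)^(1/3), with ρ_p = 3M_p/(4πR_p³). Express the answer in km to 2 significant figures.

ρ_p = 3M_p/(4πR_p³) = 3 × (8.7 × 10²⁵) / (4π × (2.5 × 10⁷ m)³) = 1300 kg/m³
d_R = 1.26 × 25000 km × (1300/1400)^(1/3)
    = 31000 km

31000 km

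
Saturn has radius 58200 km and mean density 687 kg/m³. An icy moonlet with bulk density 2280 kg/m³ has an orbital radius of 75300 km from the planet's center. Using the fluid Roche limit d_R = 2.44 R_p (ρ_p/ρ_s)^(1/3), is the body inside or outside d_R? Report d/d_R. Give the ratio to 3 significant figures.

inside; d/d_R ≈ 0.791

d_R = 2.44 × (58200 km) × (687/2280)^(1/3) = 95200 km
d/d_R = (75300) / (95200) = 0.791
Since d/d_R < 1, the body is inside the Roche limit.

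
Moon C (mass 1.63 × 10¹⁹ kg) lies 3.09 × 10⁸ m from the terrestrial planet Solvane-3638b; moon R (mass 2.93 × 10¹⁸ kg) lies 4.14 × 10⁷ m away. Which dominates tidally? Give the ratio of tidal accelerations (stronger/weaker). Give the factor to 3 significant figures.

Moon R, by a factor of ≈ 74.7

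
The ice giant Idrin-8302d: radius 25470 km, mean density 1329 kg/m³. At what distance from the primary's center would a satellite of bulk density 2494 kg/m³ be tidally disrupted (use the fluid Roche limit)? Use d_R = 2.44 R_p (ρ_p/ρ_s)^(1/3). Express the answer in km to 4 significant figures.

50380 km

d_R = 2.44 × 25470 km × (1329/2494)^(1/3)
    = 50380 km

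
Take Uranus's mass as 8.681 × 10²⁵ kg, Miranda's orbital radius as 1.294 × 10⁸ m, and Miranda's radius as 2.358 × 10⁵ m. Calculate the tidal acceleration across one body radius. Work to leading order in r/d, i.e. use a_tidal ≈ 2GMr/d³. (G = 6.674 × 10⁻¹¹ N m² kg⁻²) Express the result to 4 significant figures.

1.261 × 10⁻³ m/s²

Δa = 2GMr/d³
   = 2 × (6.674 × 10⁻¹¹) × (8.681 × 10²⁵) × (2.358 × 10⁵) / (1.294 × 10⁸)³
   = 1.261 × 10⁻³ m/s²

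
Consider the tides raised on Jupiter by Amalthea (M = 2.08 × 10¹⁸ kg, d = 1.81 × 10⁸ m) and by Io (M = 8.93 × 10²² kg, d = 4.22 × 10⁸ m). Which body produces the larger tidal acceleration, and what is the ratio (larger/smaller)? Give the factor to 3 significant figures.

Io, by a factor of ≈ 3390

The tide-raising term goes as M/d³ (the gradient of a 1/d² field).
Amalthea: (2.08 × 10¹⁸) / (1.81 × 10⁸)³ = 3.508 × 10⁻⁷
Io: (8.93 × 10²²) / (4.22 × 10⁸)³ = 1.188 × 10⁻³
Ratio (larger/smaller) = 3390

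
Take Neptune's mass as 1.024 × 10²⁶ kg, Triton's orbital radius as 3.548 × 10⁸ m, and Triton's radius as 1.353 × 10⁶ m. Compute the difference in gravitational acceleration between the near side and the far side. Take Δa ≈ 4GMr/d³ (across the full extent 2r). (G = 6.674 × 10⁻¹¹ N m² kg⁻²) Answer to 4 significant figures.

Δg = 4GMr/d³
   = 4 × (6.674 × 10⁻¹¹) × (1.024 × 10²⁶) × (1.353 × 10⁶) / (3.548 × 10⁸)³
   = 8.281 × 10⁻⁴ m/s²

8.281 × 10⁻⁴ m/s²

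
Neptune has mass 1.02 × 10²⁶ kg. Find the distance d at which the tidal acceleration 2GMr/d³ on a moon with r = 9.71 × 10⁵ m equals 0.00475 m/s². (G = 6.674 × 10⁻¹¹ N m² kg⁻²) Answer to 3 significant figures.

2GMr/d³ = a_tidal  ⇒  d = (2GMr / a_tidal)^(1/3)
d = (2 × 6.674×10⁻¹¹ × (1.02 × 10²⁶) × (9.71 × 10⁵) / (0.00475))^(1/3)
  = 1.41 × 10⁸ m

1.41 × 10⁸ m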